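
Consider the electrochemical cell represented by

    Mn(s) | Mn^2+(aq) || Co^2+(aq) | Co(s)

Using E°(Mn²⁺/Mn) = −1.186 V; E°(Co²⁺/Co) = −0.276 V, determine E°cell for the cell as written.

+0.910 V

By convention the left-hand electrode in cell notation is the anode (oxidation) and the right-hand electrode is the cathode (reduction).
E°cell = E°(right) − E°(left) = −0.276 − (−1.186) = +0.910 V.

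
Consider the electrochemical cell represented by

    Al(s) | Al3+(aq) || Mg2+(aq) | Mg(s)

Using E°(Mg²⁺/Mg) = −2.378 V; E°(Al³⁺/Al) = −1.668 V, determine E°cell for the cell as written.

−0.710 V

By convention the left-hand electrode in cell notation is the anode (oxidation) and the right-hand electrode is the cathode (reduction).
E°cell = E°(right) − E°(left) = −2.378 − (−1.668) = −0.710 V.
The negative sign shows that, as written, the cell would require an external voltage to drive the reaction.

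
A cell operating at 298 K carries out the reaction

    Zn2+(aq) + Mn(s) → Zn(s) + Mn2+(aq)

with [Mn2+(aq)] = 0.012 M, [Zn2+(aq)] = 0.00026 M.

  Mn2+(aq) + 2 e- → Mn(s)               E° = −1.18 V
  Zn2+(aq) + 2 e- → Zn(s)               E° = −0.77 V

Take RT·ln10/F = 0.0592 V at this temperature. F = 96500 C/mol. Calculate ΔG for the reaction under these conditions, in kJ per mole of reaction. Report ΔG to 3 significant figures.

With Zn²⁺/Zn reduced at the cathode, E°cell = −0.77 − (−1.18) = +0.41 V and n = 2.
Here Q = [Mn2+(aq)] / [Zn2+(aq)] = 46.2 (log Q = 1.664), giving E = +0.41 − (0.0592/2)·(1.664) = +0.3607 V.
Then ΔG = −nFE = −2 × 96500 × +0.3607 J/mol = −69.6 kJ/mol.

−69.6 kJ/mol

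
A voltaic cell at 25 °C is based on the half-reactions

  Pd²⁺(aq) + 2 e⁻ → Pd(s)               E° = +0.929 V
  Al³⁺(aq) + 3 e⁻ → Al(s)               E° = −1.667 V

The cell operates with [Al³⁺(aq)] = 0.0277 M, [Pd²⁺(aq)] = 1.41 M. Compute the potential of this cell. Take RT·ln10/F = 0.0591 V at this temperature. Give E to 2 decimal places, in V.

Since E°(Pd²⁺/Pd) > E°(Al³⁺/Al), Pd²⁺/Pd serves as the cathode.
E°cell = E°cat − E°an = +0.929 − (−1.667) = +2.596 V; n = 6.
The balanced reaction is 3 Pd²⁺(aq) + 2 Al(s) → 3 Pd(s) + 2 Al³⁺(aq), so Q = [Al³⁺(aq)]^2 / [Pd²⁺(aq)]^3 = 0.000274 and log Q = −3.563.
E = E° − (0.0591/n)·log Q = +2.596 − (0.0591/6)(−3.563) = +2.63 V.

+2.63 V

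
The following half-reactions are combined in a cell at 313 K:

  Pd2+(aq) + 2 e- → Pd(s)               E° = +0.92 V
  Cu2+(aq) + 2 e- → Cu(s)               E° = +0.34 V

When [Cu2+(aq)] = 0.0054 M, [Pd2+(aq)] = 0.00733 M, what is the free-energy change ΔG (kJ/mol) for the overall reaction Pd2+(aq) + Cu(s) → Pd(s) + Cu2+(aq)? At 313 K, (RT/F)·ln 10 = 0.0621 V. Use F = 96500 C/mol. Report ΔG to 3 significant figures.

E°cell = +0.92 − (+0.34) = +0.58 V; the balanced reaction transfers n = 2 electrons.
Here Q = [Cu2+(aq)] / [Pd2+(aq)] = 0.737 (log Q = −0.133), giving E = +0.58 − (0.0621/2)·(−0.133) = +0.5841 V.
Then ΔG = −nFE = −2 × 96500 × +0.5841 J/mol = −113 kJ/mol.

−113 kJ/mol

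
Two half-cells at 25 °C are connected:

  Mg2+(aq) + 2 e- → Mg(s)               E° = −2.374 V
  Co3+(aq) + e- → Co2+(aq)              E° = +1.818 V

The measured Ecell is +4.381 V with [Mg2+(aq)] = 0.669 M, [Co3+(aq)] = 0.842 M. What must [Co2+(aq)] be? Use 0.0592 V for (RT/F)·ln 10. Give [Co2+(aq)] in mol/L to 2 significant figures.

Co³⁺/Co²⁺ is the cathode (higher E°); E°cell = +1.818 − (−2.374) = +4.192 V with n = 2.
Since E = E° − (0.0592/n)·log Q, log Q = n(E° − E)/0.0592 = −6.385.
Balancing electrons gives 2 Co3+(aq) + Mg(s) → 2 Co2+(aq) + Mg2+(aq); thus Q = ([Co2+(aq)]^2·[Mg2+(aq)]) / [Co3+(aq)]^2.
Solving for the unknown gives log [Co2+(aq)] = −3.180, so [Co2+(aq)] ≈ 0.00066 M.

0.00066 M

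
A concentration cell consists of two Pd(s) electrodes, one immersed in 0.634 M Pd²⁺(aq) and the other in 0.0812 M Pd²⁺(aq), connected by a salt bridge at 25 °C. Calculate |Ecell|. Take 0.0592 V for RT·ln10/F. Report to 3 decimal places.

For a concentration cell E°cell = 0, since both electrodes use the same couple.
The compartment with the higher Pd²⁺(aq) concentration (0.634 M) acts as the cathode; ions are reduced there and produced at the dilute (0.0812 M) anode.
With n = 2, Ecell = −(0.0592/2)·log([dilute]/[conc]) = −(0.0592/2)·log(0.0812/0.634) = +0.026 V.

0.026 V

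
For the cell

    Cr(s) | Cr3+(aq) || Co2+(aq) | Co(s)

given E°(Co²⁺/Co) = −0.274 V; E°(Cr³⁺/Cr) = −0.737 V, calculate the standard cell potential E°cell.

+0.463 V

By convention the left-hand electrode in cell notation is the anode (oxidation) and the right-hand electrode is the cathode (reduction).
E°cell = E°(right) − E°(left) = −0.274 − (−0.737) = +0.463 V.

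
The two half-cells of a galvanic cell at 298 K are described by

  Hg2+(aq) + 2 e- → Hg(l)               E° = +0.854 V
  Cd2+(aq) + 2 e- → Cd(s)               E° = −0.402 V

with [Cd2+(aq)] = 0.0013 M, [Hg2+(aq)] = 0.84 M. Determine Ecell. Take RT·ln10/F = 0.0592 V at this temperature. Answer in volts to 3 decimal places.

+1.339 V

Since E°(Hg²⁺/Hg) > E°(Cd²⁺/Cd), Hg²⁺/Hg serves as the cathode.
The standard potential is +0.854 − (−0.402) = +1.256 V and the balanced reaction transfers n = 2 electrons.
Balancing gives Hg2+(aq) + Cd(s) → Hg(l) + Cd2+(aq); hence Q = [Cd2+(aq)] / [Hg2+(aq)] = 0.00155 (log Q = −2.810).
Applying E = E° − (RT ln10/nF)·log Q gives +1.256 − (0.0592/2)(−2.810) = +1.339 V.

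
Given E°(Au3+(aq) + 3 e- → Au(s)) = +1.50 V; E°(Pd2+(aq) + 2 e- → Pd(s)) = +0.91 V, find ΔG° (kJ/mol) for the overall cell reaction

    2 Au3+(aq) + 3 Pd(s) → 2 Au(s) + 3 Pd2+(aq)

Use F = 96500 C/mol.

−342 kJ/mol

In the reaction as written Au3+(aq) is reduced, so the Au³⁺/Au couple is the cathode and Pd²⁺/Pd is the anode.
E°cell = +1.50 − (+0.91) = +0.59 V; balancing electrons gives n = 6.
ΔG° = −nFE°cell = −(6)(96500)(+0.59) J/mol = −342 kJ/mol.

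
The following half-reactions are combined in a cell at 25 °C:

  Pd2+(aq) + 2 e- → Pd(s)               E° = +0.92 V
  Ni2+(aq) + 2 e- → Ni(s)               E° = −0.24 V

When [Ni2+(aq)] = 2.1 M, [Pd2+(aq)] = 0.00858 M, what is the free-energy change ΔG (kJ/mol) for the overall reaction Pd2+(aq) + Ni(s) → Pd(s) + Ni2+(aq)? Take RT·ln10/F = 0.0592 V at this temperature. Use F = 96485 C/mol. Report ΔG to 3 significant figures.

−210 kJ/mol

E°cell = +0.92 − (−0.24) = +1.16 V; the balanced reaction transfers n = 2 electrons.
Here Q = [Ni2+(aq)] / [Pd2+(aq)] = 245 (log Q = 2.389), giving E = +1.16 − (0.0592/2)·(2.389) = +1.0893 V.
Then ΔG = −nFE = −2 × 96485 × +1.0893 J/mol = −210 kJ/mol.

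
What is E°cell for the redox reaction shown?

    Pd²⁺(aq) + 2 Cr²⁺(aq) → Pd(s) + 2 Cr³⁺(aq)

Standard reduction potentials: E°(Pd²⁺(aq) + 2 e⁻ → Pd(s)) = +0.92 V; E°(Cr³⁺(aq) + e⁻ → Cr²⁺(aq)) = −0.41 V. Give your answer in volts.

In the reaction as written, Pd²⁺(aq) is reduced (cathode) and Cr³⁺(aq) is produced by oxidation at the anode.
E°cell = E°(cathode) − E°(anode) = +0.92 − (−0.41) = +1.33 V.

+1.33 V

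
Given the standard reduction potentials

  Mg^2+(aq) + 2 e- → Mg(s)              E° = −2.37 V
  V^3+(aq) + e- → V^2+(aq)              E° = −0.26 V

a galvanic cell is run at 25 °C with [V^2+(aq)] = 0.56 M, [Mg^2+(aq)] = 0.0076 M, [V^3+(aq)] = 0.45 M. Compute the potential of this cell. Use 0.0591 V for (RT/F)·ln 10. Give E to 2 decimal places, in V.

Since E°(V³⁺/V²⁺) > E°(Mg²⁺/Mg), V³⁺/V²⁺ serves as the cathode.
E°cell = −0.26 − (−2.37) = +2.11 V, with n = 2 electrons transferred.
The balanced reaction is 2 V^3+(aq) + Mg(s) → 2 V^2+(aq) + Mg^2+(aq), so Q = ([V^2+(aq)]^2·[Mg^2+(aq)]) / [V^3+(aq)]^2 = 0.0118 and log Q = −1.929.
By the Nernst equation, E = +2.11 − (0.0591/2)·(−1.929) = +2.17 V.

+2.17 V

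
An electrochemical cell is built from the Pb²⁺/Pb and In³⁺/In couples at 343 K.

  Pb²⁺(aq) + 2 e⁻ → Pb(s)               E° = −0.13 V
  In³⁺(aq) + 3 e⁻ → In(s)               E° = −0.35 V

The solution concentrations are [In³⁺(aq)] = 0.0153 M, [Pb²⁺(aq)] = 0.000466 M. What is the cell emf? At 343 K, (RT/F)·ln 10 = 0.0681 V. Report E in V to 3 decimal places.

+0.148 V

Since E°(Pb²⁺/Pb) > E°(In³⁺/In), Pb²⁺/Pb serves as the cathode.
The standard potential is −0.13 − (−0.35) = +0.22 V and the balanced reaction transfers n = 6 electrons.
For the overall reaction 3 Pb²⁺(aq) + 2 In(s) → 3 Pb(s) + 2 In³⁺(aq), Q = [In³⁺(aq)]^2 / [Pb²⁺(aq)]^3 = 2.31×10^6, giving log Q = 6.364.
Applying E = E° − (RT ln10/nF)·log Q gives +0.22 − (0.0681/6)(6.364) = +0.148 V.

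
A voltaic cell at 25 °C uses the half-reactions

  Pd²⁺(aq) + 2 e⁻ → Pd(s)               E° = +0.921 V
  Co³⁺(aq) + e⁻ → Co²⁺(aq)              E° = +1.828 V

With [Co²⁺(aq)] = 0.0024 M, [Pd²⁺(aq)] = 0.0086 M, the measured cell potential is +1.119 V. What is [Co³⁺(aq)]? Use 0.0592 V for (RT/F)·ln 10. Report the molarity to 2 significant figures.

0.85 M

With Co³⁺/Co²⁺ at the cathode and Pd²⁺/Pd at the anode, E°cell = +1.828 − (+0.921) = +0.907 V (n = 2).
Since E = E° − (0.0592/n)·log Q, log Q = n(E° − E)/0.0592 = −7.162.
For 2 Co³⁺(aq) + Pd(s) → 2 Co²⁺(aq) + Pd²⁺(aq), the reaction quotient is Q = ([Co²⁺(aq)]^2·[Pd²⁺(aq)]) / [Co³⁺(aq)]^2.
Substituting the known concentrations and solving, log [Co³⁺(aq)] = −0.072 and [Co³⁺(aq)] = 0.85 M.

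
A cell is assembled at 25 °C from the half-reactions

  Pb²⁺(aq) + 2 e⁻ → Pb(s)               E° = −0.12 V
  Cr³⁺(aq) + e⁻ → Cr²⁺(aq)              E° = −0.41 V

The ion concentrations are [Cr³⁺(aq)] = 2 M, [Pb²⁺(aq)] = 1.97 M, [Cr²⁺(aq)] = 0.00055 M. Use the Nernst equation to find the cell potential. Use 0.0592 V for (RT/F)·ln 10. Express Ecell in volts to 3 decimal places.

Since E°(Pb²⁺/Pb) > E°(Cr³⁺/Cr²⁺), Pb²⁺/Pb serves as the cathode.
The standard potential is −0.12 − (−0.41) = +0.29 V and the balanced reaction transfers n = 2 electrons.
For the overall reaction Pb²⁺(aq) + 2 Cr²⁺(aq) → Pb(s) + 2 Cr³⁺(aq), Q = [Cr³⁺(aq)]^2 / ([Pb²⁺(aq)]·[Cr²⁺(aq)]^2) = 6.71×10^6, giving log Q = 6.827.
E = E° − (0.0592/n)·log Q = +0.29 − (0.0592/2)(6.827) = +0.088 V.

+0.088 V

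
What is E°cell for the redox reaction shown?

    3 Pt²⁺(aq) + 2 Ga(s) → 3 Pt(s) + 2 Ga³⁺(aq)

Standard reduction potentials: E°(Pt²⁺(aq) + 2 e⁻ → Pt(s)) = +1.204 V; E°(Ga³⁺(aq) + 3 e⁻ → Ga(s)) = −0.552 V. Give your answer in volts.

+1.756 V

Pt²⁺(aq) gains electrons, so the Pt²⁺/Pt couple is the cathode; the Ga³⁺/Ga couple is the anode.
E°cell = E°(cathode) − E°(anode) = +1.204 − (−0.552) = +1.756 V.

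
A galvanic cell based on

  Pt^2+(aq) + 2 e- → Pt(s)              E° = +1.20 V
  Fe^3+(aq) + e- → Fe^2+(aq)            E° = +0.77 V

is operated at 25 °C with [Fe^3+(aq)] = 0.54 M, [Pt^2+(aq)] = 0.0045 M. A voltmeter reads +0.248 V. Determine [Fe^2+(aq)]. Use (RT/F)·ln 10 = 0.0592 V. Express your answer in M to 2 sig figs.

0.0068 M

The Pt²⁺/Pt couple has the larger reduction potential, so it is the cathode: E°cell = +1.20 − (+0.77) = +0.43 V and n = 2.
Rearranging E = E° − (0.0592/n)·log Q gives log Q = 2(+0.43 − (+0.248))/0.0592 = 6.149.
Balancing electrons gives Pt^2+(aq) + 2 Fe^2+(aq) → Pt(s) + 2 Fe^3+(aq); thus Q = [Fe^3+(aq)]^2 / ([Pt^2+(aq)]·[Fe^2+(aq)]^2).
Substituting the known concentrations and solving, log [Fe^2+(aq)] = −2.169 and [Fe^2+(aq)] = 0.0068 M.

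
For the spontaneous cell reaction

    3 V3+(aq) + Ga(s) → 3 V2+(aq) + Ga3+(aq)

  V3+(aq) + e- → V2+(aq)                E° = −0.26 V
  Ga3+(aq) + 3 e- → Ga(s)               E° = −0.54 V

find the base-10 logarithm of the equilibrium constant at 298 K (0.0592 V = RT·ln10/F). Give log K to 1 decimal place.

The V³⁺/V²⁺ couple is reduced (cathode); E°cell = −0.26 − (−0.54) = +0.28 V with n = 3.
At equilibrium E = 0, so log K = nE°cell / 0.0592 = (3)(+0.28) / 0.0592 = 14.2.

log K = 14.2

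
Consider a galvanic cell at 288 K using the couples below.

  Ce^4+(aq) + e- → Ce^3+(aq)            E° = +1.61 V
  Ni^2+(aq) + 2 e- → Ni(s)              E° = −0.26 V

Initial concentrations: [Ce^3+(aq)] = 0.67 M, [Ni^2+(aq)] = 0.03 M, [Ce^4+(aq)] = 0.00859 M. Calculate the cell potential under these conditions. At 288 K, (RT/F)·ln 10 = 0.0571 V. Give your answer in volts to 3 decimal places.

+1.805 V

Ce⁴⁺/Ce³⁺ is reduced (cathode, E° = +1.61 V) and Ni²⁺/Ni is oxidized (anode).
E°cell = +1.61 − (−0.26) = +1.87 V, with n = 2 electrons transferred.
Balancing gives 2 Ce^4+(aq) + Ni(s) → 2 Ce^3+(aq) + Ni^2+(aq); hence Q = ([Ce^3+(aq)]^2·[Ni^2+(aq)]) / [Ce^4+(aq)]^2 = 183 (log Q = 2.261).
E = E° − (0.0571/n)·log Q = +1.87 − (0.0571/2)(2.261) = +1.805 V.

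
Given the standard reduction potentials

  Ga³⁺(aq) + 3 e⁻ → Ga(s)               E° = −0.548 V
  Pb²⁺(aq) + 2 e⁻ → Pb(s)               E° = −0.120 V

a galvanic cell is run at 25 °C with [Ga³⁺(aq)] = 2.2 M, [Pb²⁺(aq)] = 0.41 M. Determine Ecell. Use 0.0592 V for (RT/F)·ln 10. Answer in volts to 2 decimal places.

+0.41 V

The Pb²⁺/Pb couple has the more positive E°, so it is the cathode; Ga³⁺/Ga is the anode.
E°cell = −0.120 − (−0.548) = +0.428 V, with n = 6 electrons transferred.
For the overall reaction 3 Pb²⁺(aq) + 2 Ga(s) → 3 Pb(s) + 2 Ga³⁺(aq), Q = [Ga³⁺(aq)]^2 / [Pb²⁺(aq)]^3 = 70.2, giving log Q = 1.846.
E = E° − (0.0592/n)·log Q = +0.428 − (0.0592/6)(1.846) = +0.41 V.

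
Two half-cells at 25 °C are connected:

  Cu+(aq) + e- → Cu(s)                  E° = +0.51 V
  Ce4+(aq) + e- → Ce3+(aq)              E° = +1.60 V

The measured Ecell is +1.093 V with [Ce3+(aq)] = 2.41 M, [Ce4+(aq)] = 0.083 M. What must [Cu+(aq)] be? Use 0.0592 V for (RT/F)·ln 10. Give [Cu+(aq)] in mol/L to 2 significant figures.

Ce⁴⁺/Ce³⁺ is the cathode (higher E°); E°cell = +1.60 − (+0.51) = +1.09 V with n = 1.
Since E = E° − (0.0592/n)·log Q, log Q = n(E° − E)/0.0592 = −0.051.
Balancing electrons gives Ce4+(aq) + Cu(s) → Ce3+(aq) + Cu+(aq); thus Q = ([Ce3+(aq)]·[Cu+(aq)]) / [Ce4+(aq)].
Substituting the known concentrations and solving, log [Cu+(aq)] = −1.514 and [Cu+(aq)] = 0.031 M.

0.031 M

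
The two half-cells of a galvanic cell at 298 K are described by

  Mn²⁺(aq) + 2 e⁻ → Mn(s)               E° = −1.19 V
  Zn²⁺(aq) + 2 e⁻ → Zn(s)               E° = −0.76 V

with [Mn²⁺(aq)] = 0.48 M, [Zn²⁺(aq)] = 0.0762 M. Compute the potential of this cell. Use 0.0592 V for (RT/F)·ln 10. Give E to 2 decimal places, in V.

Since E°(Zn²⁺/Zn) > E°(Mn²⁺/Mn), Zn²⁺/Zn serves as the cathode.
E°cell = E°cat − E°an = −0.76 − (−1.19) = +0.43 V; n = 2.
Balancing gives Zn²⁺(aq) + Mn(s) → Zn(s) + Mn²⁺(aq); hence Q = [Mn²⁺(aq)] / [Zn²⁺(aq)] = 6.3 (log Q = 0.799).
By the Nernst equation, E = +0.43 − (0.0592/2)·(0.799) = +0.41 V.

+0.41 V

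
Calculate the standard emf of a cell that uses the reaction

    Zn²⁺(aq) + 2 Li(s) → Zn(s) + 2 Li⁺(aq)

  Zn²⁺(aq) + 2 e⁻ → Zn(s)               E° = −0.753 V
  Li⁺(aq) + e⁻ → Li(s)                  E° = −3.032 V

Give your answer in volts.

Zn²⁺(aq) gains electrons, so the Zn²⁺/Zn couple is the cathode; the Li⁺/Li couple is the anode.
E°cell = E°(cathode) − E°(anode) = −0.753 − (−3.032) = +2.279 V.

+2.279 V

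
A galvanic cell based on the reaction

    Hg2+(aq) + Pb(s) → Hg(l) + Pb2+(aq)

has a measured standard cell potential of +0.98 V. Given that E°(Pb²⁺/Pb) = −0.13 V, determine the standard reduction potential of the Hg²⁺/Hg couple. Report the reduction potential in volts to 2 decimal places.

In the reaction as written the Hg²⁺/Hg couple is reduced (cathode) and Pb²⁺/Pb is oxidized (anode), so E°cell = E°(Hg²⁺/Hg) − E°(Pb²⁺/Pb).
E°(Hg²⁺/Hg) = E°cell + E°(anode) = +0.98 + (−0.13) = +0.85 V.

+0.85 V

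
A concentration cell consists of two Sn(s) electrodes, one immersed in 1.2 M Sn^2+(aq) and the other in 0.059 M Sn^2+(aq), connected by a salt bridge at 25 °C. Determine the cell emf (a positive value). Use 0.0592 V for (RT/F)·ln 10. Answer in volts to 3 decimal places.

0.039 V

For a concentration cell E°cell = 0, since both electrodes use the same couple.
The compartment with the higher Sn^2+(aq) concentration (1.2 M) acts as the cathode; ions are reduced there and produced at the dilute (0.059 M) anode.
With n = 2, Ecell = −(0.0592/2)·log([dilute]/[conc]) = −(0.0592/2)·log(0.059/1.2) = +0.039 V.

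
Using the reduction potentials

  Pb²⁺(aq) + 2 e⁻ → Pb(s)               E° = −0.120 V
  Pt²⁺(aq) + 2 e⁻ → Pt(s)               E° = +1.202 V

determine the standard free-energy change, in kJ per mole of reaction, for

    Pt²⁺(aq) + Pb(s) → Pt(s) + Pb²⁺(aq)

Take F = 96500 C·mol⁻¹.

−255 kJ/mol

In the reaction as written Pt²⁺(aq) is reduced, so the Pt²⁺/Pt couple is the cathode and Pb²⁺/Pb is the anode.
E°cell = +1.202 − (−0.120) = +1.322 V; balancing electrons gives n = 2.
ΔG° = −nFE°cell = −(2)(96500)(+1.322) J/mol = −255 kJ/mol.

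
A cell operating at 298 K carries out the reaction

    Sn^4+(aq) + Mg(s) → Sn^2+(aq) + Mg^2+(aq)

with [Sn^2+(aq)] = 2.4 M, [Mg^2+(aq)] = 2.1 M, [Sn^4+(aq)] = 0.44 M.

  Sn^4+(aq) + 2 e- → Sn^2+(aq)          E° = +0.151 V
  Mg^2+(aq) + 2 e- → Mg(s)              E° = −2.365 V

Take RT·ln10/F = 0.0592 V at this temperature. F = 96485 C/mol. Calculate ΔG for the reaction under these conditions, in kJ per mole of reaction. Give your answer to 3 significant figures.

The standard cell potential is +0.151 − (−2.365) = +2.516 V, with n = 2 electrons in the balanced equation.
Q = ([Sn^2+(aq)]·[Mg^2+(aq)]) / [Sn^4+(aq)] = 11.5, so log Q = 1.059 and E = +2.516 − (0.0592/2)(1.059) = +2.4847 V.
ΔG = −nFE = −(2)(96485)(+2.4847) J/mol = −479 kJ/mol.

−479 kJ/mol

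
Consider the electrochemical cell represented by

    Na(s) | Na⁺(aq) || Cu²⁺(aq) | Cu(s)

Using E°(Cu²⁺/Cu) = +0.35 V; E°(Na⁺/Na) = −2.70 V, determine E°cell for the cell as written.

+3.05 V

By convention the left-hand electrode in cell notation is the anode (oxidation) and the right-hand electrode is the cathode (reduction).
E°cell = E°(right) − E°(left) = +0.35 − (−2.70) = +3.05 V.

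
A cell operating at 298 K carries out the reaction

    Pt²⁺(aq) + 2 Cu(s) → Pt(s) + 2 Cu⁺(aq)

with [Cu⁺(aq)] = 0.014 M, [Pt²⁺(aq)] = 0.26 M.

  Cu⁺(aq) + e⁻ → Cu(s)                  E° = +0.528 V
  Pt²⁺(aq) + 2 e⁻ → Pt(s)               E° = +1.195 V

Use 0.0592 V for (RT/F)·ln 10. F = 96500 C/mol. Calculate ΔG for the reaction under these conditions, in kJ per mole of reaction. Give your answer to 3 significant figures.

The standard cell potential is +1.195 − (+0.528) = +0.667 V, with n = 2 electrons in the balanced equation.
Here Q = [Cu⁺(aq)]^2 / [Pt²⁺(aq)] = 0.000754 (log Q = −3.123), giving E = +0.667 − (0.0592/2)·(−3.123) = +0.7594 V.
ΔG = −nFE = −(2)(96500)(+0.7594) J/mol = −147 kJ/mol.

−147 kJ/mol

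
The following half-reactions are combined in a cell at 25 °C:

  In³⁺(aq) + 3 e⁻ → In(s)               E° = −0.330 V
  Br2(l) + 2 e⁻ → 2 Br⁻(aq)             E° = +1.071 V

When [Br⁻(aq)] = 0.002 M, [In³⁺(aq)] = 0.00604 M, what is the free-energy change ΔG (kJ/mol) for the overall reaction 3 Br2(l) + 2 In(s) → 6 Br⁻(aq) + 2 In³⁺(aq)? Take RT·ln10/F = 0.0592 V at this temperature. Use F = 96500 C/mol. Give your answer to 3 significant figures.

−929 kJ/mol

E°cell = +1.071 − (−0.330) = +1.401 V; the balanced reaction transfers n = 6 electrons.
The reaction quotient is [Br⁻(aq)]^6·[In³⁺(aq)]^2 = 2.33×10^−21; by Nernst, E = +1.401 − (0.0592/6)(−20.632) = +1.6046 V.
Finally ΔG = −nFE = −(6)(96500 C/mol)(+1.6046 V) = −929 kJ/mol.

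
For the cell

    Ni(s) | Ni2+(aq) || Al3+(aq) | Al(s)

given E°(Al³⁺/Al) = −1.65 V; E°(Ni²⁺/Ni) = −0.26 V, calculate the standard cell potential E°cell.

−1.39 V

By convention the left-hand electrode in cell notation is the anode (oxidation) and the right-hand electrode is the cathode (reduction).
E°cell = E°(right) − E°(left) = −1.65 − (−0.26) = −1.39 V.
The negative sign shows that, as written, the cell would require an external voltage to drive the reaction.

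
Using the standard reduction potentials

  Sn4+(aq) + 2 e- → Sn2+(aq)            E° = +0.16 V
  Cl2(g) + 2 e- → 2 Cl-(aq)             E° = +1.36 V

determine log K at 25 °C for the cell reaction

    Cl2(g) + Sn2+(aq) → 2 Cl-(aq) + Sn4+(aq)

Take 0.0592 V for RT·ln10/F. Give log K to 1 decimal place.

log K = 40.5

The Cl₂/Cl⁻ couple is reduced (cathode); E°cell = +1.36 − (+0.16) = +1.20 V with n = 2.
At equilibrium E = 0, so log K = nE°cell / 0.0592 = (2)(+1.20) / 0.0592 = 40.5.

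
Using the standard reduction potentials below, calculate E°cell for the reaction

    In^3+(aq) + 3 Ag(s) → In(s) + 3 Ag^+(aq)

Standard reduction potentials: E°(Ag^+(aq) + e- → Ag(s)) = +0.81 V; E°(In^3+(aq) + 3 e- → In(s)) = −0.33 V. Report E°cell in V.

−1.14 V

In^3+(aq) gains electrons, so the In³⁺/In couple is the cathode; the Ag⁺/Ag couple is the anode.
E°cell = E°(cathode) − E°(anode) = −0.33 − (+0.81) = −1.14 V.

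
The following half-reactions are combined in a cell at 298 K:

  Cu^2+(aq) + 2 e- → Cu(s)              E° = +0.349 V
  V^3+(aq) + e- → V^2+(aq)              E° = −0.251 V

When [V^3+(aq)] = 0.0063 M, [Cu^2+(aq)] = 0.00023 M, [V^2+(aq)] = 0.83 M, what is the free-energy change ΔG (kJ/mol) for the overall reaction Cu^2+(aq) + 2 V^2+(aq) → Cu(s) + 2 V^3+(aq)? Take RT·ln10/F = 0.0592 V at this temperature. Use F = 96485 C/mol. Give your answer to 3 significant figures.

−119 kJ/mol

E°cell = +0.349 − (−0.251) = +0.600 V; the balanced reaction transfers n = 2 electrons.
Q = [V^3+(aq)]^2 / ([Cu^2+(aq)]·[V^2+(aq)]^2) = 0.25, so log Q = −0.601 and E = +0.600 − (0.0592/2)(−0.601) = +0.6178 V.
Finally ΔG = −nFE = −(2)(96485 C/mol)(+0.6178 V) = −119 kJ/mol.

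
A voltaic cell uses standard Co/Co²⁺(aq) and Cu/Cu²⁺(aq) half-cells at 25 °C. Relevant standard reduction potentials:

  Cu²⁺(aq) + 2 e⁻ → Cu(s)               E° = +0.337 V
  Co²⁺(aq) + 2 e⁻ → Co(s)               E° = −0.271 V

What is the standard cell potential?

Of the two couples in this cell, the one with the more positive reduction potential is reduced at the cathode: here that is Cu²⁺/Cu (+0.337 V); Co²⁺/Co (−0.271 V) is the anode.
E°cell = E°(cathode) − E°(anode) = +0.337 − (−0.271) = +0.608 V.

+0.608 V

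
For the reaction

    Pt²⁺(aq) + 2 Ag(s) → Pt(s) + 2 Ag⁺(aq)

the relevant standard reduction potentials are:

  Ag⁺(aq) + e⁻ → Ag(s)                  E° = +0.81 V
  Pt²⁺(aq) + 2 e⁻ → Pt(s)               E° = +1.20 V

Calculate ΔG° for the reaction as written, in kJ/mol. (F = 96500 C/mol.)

−75.3 kJ/mol

In the reaction as written Pt²⁺(aq) is reduced, so the Pt²⁺/Pt couple is the cathode and Ag⁺/Ag is the anode.
E°cell = +1.20 − (+0.81) = +0.39 V; balancing electrons gives n = 2.
ΔG° = −nFE°cell = −(2)(96500)(+0.39) J/mol = −75.3 kJ/mol.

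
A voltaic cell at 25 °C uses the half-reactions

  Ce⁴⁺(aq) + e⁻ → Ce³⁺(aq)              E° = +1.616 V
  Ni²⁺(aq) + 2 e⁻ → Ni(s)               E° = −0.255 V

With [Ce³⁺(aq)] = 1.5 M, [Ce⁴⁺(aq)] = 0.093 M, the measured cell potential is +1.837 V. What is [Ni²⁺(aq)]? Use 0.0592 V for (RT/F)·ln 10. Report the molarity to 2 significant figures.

The Ce⁴⁺/Ce³⁺ couple has the larger reduction potential, so it is the cathode: E°cell = +1.616 − (−0.255) = +1.871 V and n = 2.
Since E = E° − (0.0592/n)·log Q, log Q = n(E° − E)/0.0592 = 1.149.
Balancing electrons gives 2 Ce⁴⁺(aq) + Ni(s) → 2 Ce³⁺(aq) + Ni²⁺(aq); thus Q = ([Ce³⁺(aq)]^2·[Ni²⁺(aq)]) / [Ce⁴⁺(aq)]^2.
Solving for the unknown gives log [Ni²⁺(aq)] = −1.266, so [Ni²⁺(aq)] ≈ 0.054 M.

0.054 M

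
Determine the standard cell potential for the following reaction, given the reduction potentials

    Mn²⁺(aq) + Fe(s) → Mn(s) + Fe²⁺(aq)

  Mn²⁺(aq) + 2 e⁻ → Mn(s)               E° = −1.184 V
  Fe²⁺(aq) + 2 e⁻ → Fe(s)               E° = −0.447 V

−0.737 V

Mn²⁺(aq) gains electrons, so the Mn²⁺/Mn couple is the cathode; the Fe²⁺/Fe couple is the anode.
E°cell = E°(cathode) − E°(anode) = −1.184 − (−0.447) = −0.737 V.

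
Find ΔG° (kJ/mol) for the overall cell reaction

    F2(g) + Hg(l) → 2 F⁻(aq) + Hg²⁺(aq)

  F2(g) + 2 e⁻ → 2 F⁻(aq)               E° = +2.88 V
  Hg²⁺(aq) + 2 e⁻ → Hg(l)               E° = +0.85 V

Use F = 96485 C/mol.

−392 kJ/mol

In the reaction as written F2(g) is reduced, so the F₂/F⁻ couple is the cathode and Hg²⁺/Hg is the anode.
E°cell = +2.88 − (+0.85) = +2.03 V; balancing electrons gives n = 2.
ΔG° = −nFE°cell = −(2)(96485)(+2.03) J/mol = −392 kJ/mol.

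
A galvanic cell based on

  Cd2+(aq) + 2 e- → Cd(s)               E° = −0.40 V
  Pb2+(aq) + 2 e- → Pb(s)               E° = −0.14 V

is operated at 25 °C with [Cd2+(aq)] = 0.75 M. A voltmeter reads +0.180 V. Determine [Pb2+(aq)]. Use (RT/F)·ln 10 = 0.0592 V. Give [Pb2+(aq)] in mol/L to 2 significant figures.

0.0015 M

The Pb²⁺/Pb couple has the larger reduction potential, so it is the cathode: E°cell = −0.14 − (−0.40) = +0.26 V and n = 2.
From the Nernst equation, log Q = n(E° − E)/0.0592 = 2·(+0.26 − (+0.180))/0.0592 = 2.703.
Balancing electrons gives Pb2+(aq) + Cd(s) → Pb(s) + Cd2+(aq); thus Q = [Cd2+(aq)] / [Pb2+(aq)].
Substituting the known concentrations and solving, log [Pb2+(aq)] = −2.828 and [Pb2+(aq)] = 0.0015 M.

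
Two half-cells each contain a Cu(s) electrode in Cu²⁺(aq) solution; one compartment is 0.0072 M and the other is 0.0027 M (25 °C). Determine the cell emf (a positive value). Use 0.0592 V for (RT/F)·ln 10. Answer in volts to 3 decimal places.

For a concentration cell E°cell = 0, since both electrodes use the same couple.
The compartment with the higher Cu²⁺(aq) concentration (0.0072 M) acts as the cathode; ions are reduced there and produced at the dilute (0.0027 M) anode.
With n = 2, Ecell = −(0.0592/2)·log([dilute]/[conc]) = −(0.0592/2)·log(0.0027/0.0072) = +0.013 V.

0.013 V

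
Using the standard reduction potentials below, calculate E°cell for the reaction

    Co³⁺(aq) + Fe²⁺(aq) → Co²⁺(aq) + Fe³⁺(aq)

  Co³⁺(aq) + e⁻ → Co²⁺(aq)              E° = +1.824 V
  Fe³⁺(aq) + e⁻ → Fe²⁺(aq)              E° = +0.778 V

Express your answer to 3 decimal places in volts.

+1.046 V

In the reaction as written, Co³⁺(aq) is reduced (cathode) and Fe³⁺(aq) is produced by oxidation at the anode.
E°cell = E°(cathode) − E°(anode) = +1.824 − (+0.778) = +1.046 V.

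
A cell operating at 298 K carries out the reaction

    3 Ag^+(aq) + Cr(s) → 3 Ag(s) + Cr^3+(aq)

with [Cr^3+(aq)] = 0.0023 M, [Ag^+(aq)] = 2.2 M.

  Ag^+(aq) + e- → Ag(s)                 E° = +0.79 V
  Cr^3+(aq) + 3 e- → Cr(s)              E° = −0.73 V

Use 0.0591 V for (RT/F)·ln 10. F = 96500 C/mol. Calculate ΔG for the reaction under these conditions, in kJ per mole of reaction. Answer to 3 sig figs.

−461 kJ/mol

The standard cell potential is +0.79 − (−0.73) = +1.52 V, with n = 3 electrons in the balanced equation.
Here Q = [Cr^3+(aq)] / [Ag^+(aq)]^3 = 0.000216 (log Q = −3.666), giving E = +1.52 − (0.0591/3)·(−3.666) = +1.5922 V.
Then ΔG = −nFE = −3 × 96500 × +1.5922 J/mol = −461 kJ/mol.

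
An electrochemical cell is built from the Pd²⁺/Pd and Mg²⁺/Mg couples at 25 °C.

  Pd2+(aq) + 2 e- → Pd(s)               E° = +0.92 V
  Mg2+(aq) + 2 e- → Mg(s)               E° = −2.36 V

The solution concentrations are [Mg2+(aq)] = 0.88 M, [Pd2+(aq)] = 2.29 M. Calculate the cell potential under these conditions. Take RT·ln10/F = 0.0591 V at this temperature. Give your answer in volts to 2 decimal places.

Pd²⁺/Pd is reduced (cathode, E° = +0.92 V) and Mg²⁺/Mg is oxidized (anode).
E°cell = E°cat − E°an = +0.92 − (−2.36) = +3.28 V; n = 2.
Balancing gives Pd2+(aq) + Mg(s) → Pd(s) + Mg2+(aq); hence Q = [Mg2+(aq)] / [Pd2+(aq)] = 0.384 (log Q = −0.415).
By the Nernst equation, E = +3.28 − (0.0591/2)·(−0.415) = +3.29 V.

+3.29 V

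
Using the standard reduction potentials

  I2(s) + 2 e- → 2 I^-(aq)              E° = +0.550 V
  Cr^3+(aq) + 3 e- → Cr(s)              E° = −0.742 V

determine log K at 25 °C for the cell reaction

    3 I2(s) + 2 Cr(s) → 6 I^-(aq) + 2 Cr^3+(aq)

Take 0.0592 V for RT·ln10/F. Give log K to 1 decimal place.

The I₂/I⁻ couple is reduced (cathode); E°cell = +0.550 − (−0.742) = +1.292 V with n = 6.
At equilibrium E = 0, so log K = nE°cell / 0.0592 = (6)(+1.292) / 0.0592 = 130.9.

log K = 130.9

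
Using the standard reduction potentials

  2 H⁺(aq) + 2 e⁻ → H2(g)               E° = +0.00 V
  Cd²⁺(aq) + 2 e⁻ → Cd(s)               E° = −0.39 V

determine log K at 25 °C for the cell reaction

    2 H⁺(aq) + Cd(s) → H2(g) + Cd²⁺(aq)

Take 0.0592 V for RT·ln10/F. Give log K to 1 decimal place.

log K = 13.2

The 2H⁺/H₂ couple is reduced (cathode); E°cell = +0.00 − (−0.39) = +0.39 V with n = 2.
At equilibrium E = 0, so log K = nE°cell / 0.0592 = (2)(+0.39) / 0.0592 = 13.2.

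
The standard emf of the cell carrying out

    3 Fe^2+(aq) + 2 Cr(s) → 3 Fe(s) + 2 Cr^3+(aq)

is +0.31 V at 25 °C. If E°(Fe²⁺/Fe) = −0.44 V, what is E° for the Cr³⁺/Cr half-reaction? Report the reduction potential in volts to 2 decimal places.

In the reaction as written the Fe²⁺/Fe couple is reduced (cathode) and Cr³⁺/Cr is oxidized (anode), so E°cell = E°(Fe²⁺/Fe) − E°(Cr³⁺/Cr).
E°(Cr³⁺/Cr) = E°(cathode) − E°cell = −0.44 − (+0.31) = −0.75 V.

−0.75 V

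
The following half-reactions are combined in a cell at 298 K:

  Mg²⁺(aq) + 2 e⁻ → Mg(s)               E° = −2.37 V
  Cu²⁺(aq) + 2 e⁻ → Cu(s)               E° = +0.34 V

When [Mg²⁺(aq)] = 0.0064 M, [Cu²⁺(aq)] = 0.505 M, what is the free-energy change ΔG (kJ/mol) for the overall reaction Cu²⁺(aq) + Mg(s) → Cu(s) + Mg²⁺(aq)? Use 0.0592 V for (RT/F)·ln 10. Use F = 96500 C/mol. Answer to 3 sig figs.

E°cell = +0.34 − (−2.37) = +2.71 V; the balanced reaction transfers n = 2 electrons.
The reaction quotient is [Mg²⁺(aq)] / [Cu²⁺(aq)] = 0.0127; by Nernst, E = +2.71 − (0.0592/2)(−1.897) = +2.7662 V.
Finally ΔG = −nFE = −(2)(96500 C/mol)(+2.7662 V) = −534 kJ/mol.

−534 kJ/mol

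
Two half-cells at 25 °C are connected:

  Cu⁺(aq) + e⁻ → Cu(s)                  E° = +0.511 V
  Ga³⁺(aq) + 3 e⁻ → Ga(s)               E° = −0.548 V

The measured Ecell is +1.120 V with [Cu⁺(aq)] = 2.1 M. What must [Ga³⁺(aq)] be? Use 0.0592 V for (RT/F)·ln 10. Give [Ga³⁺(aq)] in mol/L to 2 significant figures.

0.0075 M

Cu⁺/Cu is the cathode (higher E°); E°cell = +0.511 − (−0.548) = +1.059 V with n = 3.
Rearranging E = E° − (0.0592/n)·log Q gives log Q = 3(+1.059 − (+1.120))/0.0592 = −3.091.
For 3 Cu⁺(aq) + Ga(s) → 3 Cu(s) + Ga³⁺(aq), the reaction quotient is Q = [Ga³⁺(aq)] / [Cu⁺(aq)]^3.
Isolating [Ga³⁺(aq)] in Q = 10^{−3.091} yields log [Ga³⁺(aq)] = −2.124, i.e. 0.0075 M.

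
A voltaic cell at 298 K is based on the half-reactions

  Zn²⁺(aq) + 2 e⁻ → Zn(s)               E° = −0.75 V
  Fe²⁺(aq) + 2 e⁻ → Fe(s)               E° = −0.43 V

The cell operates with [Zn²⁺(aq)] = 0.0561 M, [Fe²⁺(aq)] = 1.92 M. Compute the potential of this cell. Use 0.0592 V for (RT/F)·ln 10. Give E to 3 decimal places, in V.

+0.365 V

The Fe²⁺/Fe couple has the more positive E°, so it is the cathode; Zn²⁺/Zn is the anode.
E°cell = E°cat − E°an = −0.43 − (−0.75) = +0.32 V; n = 2.
For the overall reaction Fe²⁺(aq) + Zn(s) → Fe(s) + Zn²⁺(aq), Q = [Zn²⁺(aq)] / [Fe²⁺(aq)] = 0.0292, giving log Q = −1.534.
Applying E = E° − (RT ln10/nF)·log Q gives +0.32 − (0.0592/2)(−1.534) = +0.365 V.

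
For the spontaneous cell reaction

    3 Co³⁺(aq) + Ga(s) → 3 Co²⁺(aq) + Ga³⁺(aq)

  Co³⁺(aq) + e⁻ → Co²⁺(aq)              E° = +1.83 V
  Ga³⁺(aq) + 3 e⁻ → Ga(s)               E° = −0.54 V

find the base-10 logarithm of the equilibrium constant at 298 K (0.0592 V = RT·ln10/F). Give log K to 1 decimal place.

log K = 120.1

The Co³⁺/Co²⁺ couple is reduced (cathode); E°cell = +1.83 − (−0.54) = +2.37 V with n = 3.
At equilibrium E = 0, so log K = nE°cell / 0.0592 = (3)(+2.37) / 0.0592 = 120.1.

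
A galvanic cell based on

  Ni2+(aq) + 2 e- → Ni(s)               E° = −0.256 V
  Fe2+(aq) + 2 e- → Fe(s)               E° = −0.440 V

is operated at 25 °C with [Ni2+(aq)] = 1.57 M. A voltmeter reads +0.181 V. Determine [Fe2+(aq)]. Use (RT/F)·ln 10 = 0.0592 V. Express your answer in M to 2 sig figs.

2.0 M

Ni²⁺/Ni is the cathode (higher E°); E°cell = −0.256 − (−0.440) = +0.184 V with n = 2.
Since E = E° − (0.0592/n)·log Q, log Q = n(E° − E)/0.0592 = 0.101.
The balanced reaction is Ni2+(aq) + Fe(s) → Ni(s) + Fe2+(aq), so Q = [Fe2+(aq)] / [Ni2+(aq)].
Solving for the unknown gives log [Fe2+(aq)] = 0.297, so [Fe2+(aq)] ≈ 2.0 M.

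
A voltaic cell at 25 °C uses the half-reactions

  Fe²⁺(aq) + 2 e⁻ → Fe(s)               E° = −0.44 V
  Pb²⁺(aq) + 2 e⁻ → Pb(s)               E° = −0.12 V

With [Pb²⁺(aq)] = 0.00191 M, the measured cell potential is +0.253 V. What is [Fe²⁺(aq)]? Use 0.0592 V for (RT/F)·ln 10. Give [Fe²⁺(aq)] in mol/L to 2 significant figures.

With Pb²⁺/Pb at the cathode and Fe²⁺/Fe at the anode, E°cell = −0.12 − (−0.44) = +0.32 V (n = 2).
From the Nernst equation, log Q = n(E° − E)/0.0592 = 2·(+0.32 − (+0.253))/0.0592 = 2.264.
The balanced reaction is Pb²⁺(aq) + Fe(s) → Pb(s) + Fe²⁺(aq), so Q = [Fe²⁺(aq)] / [Pb²⁺(aq)].
Substituting the known concentrations and solving, log [Fe²⁺(aq)] = −0.455 and [Fe²⁺(aq)] = 0.35 M.

0.35 M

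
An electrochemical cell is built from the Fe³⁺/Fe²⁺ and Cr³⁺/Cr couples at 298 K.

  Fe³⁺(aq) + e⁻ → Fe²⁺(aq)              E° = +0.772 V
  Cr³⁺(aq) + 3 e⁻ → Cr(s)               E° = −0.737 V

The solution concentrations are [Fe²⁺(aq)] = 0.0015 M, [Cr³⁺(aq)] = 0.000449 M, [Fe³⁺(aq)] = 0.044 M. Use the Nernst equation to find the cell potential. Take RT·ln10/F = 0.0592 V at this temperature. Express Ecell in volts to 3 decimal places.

The Fe³⁺/Fe²⁺ couple has the more positive E°, so it is the cathode; Cr³⁺/Cr is the anode.
E°cell = +0.772 − (−0.737) = +1.509 V, with n = 3 electrons transferred.
For the overall reaction 3 Fe³⁺(aq) + Cr(s) → 3 Fe²⁺(aq) + Cr³⁺(aq), Q = ([Fe²⁺(aq)]^3·[Cr³⁺(aq)]) / [Fe³⁺(aq)]^3 = 1.78×10^−8, giving log Q = −7.750.
Applying E = E° − (RT ln10/nF)·log Q gives +1.509 − (0.0592/3)(−7.750) = +1.662 V.

+1.662 V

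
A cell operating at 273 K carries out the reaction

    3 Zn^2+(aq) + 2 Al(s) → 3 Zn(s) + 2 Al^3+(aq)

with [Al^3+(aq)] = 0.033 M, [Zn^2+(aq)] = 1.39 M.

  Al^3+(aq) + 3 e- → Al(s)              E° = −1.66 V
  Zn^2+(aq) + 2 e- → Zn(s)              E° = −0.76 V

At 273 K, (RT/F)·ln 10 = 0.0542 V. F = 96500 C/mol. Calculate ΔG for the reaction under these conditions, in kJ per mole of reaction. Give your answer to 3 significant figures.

−539 kJ/mol

E°cell = −0.76 − (−1.66) = +0.90 V; the balanced reaction transfers n = 6 electrons.
Q = [Al^3+(aq)]^2 / [Zn^2+(aq)]^3 = 0.000405, so log Q = −3.392 and E = +0.90 − (0.0542/6)(−3.392) = +0.9306 V.
Finally ΔG = −nFE = −(6)(96500 C/mol)(+0.9306 V) = −539 kJ/mol.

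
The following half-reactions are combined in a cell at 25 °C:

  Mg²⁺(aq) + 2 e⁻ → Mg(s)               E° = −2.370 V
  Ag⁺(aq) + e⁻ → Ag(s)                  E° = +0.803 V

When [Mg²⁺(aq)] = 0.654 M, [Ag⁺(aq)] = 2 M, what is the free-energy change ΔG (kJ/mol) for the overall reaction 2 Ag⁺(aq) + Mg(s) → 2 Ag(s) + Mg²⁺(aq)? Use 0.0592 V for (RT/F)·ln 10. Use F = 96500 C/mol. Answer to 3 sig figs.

E°cell = +0.803 − (−2.370) = +3.173 V; the balanced reaction transfers n = 2 electrons.
Here Q = [Mg²⁺(aq)] / [Ag⁺(aq)]^2 = 0.164 (log Q = −0.786), giving E = +3.173 − (0.0592/2)·(−0.786) = +3.1963 V.
ΔG = −nFE = −(2)(96500)(+3.1963) J/mol = −617 kJ/mol.

−617 kJ/mol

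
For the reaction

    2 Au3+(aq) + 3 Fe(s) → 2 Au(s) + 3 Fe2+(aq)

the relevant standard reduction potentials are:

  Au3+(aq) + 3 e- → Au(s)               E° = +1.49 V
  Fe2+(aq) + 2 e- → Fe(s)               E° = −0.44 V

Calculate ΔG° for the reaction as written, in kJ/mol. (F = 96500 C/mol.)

In the reaction as written Au3+(aq) is reduced, so the Au³⁺/Au couple is the cathode and Fe²⁺/Fe is the anode.
E°cell = +1.49 − (−0.44) = +1.93 V; balancing electrons gives n = 6.
ΔG° = −nFE°cell = −(6)(96500)(+1.93) J/mol = −1117 kJ/mol.

−1117 kJ/mol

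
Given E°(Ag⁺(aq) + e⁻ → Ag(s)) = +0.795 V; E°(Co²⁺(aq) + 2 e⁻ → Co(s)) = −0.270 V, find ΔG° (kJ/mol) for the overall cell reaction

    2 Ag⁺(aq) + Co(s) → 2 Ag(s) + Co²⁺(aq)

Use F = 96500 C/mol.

In the reaction as written Ag⁺(aq) is reduced, so the Ag⁺/Ag couple is the cathode and Co²⁺/Co is the anode.
E°cell = +0.795 − (−0.270) = +1.065 V; balancing electrons gives n = 2.
ΔG° = −nFE°cell = −(2)(96500)(+1.065) J/mol = −206 kJ/mol.

−206 kJ/mol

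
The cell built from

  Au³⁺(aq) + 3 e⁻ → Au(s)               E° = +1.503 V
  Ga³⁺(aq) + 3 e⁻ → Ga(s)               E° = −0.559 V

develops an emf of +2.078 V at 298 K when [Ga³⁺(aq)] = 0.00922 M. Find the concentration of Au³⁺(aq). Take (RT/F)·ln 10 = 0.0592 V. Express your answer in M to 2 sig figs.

0.060 M

Au³⁺/Au is the cathode (higher E°); E°cell = +1.503 − (−0.559) = +2.062 V with n = 3.
Since E = E° − (0.0592/n)·log Q, log Q = n(E° − E)/0.0592 = −0.811.
Balancing electrons gives Au³⁺(aq) + Ga(s) → Au(s) + Ga³⁺(aq); thus Q = [Ga³⁺(aq)] / [Au³⁺(aq)].
Solving for the unknown gives log [Au³⁺(aq)] = −1.224, so [Au³⁺(aq)] ≈ 0.060 M.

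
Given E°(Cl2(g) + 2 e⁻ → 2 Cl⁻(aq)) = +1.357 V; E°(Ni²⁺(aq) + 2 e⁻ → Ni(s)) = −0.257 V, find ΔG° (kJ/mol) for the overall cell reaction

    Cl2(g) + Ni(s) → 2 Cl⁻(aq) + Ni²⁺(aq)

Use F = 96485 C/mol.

In the reaction as written Cl2(g) is reduced, so the Cl₂/Cl⁻ couple is the cathode and Ni²⁺/Ni is the anode.
E°cell = +1.357 − (−0.257) = +1.614 V; balancing electrons gives n = 2.
ΔG° = −nFE°cell = −(2)(96485)(+1.614) J/mol = −311 kJ/mol.

−311 kJ/mol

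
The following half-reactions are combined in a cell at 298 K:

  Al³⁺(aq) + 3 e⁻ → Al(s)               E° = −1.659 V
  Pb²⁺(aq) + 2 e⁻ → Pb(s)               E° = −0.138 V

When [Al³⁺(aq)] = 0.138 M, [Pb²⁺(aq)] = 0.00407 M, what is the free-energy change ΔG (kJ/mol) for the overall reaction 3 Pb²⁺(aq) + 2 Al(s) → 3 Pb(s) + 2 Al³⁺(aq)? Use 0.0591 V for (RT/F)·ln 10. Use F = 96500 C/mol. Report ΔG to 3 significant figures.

−850 kJ/mol

With Pb²⁺/Pb reduced at the cathode, E°cell = −0.138 − (−1.659) = +1.521 V and n = 6.
Q = [Al³⁺(aq)]^2 / [Pb²⁺(aq)]^3 = 2.82×10^5, so log Q = 5.451 and E = +1.521 − (0.0591/6)(5.451) = +1.4673 V.
Finally ΔG = −nFE = −(6)(96500 C/mol)(+1.4673 V) = −850 kJ/mol.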